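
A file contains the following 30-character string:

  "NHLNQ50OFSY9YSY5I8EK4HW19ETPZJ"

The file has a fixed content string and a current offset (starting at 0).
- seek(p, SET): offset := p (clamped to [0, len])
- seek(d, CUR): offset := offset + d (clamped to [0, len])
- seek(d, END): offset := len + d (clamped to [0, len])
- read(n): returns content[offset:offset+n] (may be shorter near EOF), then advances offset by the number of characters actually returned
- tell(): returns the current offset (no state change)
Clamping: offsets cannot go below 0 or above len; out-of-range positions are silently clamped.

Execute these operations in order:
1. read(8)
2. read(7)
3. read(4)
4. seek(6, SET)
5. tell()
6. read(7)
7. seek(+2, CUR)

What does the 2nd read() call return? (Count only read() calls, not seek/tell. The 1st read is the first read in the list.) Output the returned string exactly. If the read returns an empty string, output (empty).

Answer: FSY9YSY

Derivation:
After 1 (read(8)): returned 'NHLNQ50O', offset=8
After 2 (read(7)): returned 'FSY9YSY', offset=15
After 3 (read(4)): returned '5I8E', offset=19
After 4 (seek(6, SET)): offset=6
After 5 (tell()): offset=6
After 6 (read(7)): returned '0OFSY9Y', offset=13
After 7 (seek(+2, CUR)): offset=15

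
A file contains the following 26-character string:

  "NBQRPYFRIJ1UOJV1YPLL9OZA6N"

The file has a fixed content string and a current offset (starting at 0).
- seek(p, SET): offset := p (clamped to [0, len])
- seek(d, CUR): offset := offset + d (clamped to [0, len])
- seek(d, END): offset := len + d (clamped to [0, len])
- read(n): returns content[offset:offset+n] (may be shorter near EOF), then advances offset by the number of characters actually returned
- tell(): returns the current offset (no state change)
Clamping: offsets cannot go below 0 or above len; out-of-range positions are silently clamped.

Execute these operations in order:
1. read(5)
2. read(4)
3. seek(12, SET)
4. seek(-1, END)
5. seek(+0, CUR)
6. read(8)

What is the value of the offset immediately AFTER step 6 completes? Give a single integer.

Answer: 26

Derivation:
After 1 (read(5)): returned 'NBQRP', offset=5
After 2 (read(4)): returned 'YFRI', offset=9
After 3 (seek(12, SET)): offset=12
After 4 (seek(-1, END)): offset=25
After 5 (seek(+0, CUR)): offset=25
After 6 (read(8)): returned 'N', offset=26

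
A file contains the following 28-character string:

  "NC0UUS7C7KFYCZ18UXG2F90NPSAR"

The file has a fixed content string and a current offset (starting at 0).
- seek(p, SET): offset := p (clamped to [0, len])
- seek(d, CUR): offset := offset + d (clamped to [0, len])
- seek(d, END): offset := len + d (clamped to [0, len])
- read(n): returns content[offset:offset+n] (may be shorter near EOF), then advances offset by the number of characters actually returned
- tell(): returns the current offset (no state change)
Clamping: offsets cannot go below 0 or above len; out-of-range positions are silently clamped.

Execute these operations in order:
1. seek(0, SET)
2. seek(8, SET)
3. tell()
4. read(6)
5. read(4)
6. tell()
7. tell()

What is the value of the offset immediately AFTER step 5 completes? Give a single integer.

Answer: 18

Derivation:
After 1 (seek(0, SET)): offset=0
After 2 (seek(8, SET)): offset=8
After 3 (tell()): offset=8
After 4 (read(6)): returned '7KFYCZ', offset=14
After 5 (read(4)): returned '18UX', offset=18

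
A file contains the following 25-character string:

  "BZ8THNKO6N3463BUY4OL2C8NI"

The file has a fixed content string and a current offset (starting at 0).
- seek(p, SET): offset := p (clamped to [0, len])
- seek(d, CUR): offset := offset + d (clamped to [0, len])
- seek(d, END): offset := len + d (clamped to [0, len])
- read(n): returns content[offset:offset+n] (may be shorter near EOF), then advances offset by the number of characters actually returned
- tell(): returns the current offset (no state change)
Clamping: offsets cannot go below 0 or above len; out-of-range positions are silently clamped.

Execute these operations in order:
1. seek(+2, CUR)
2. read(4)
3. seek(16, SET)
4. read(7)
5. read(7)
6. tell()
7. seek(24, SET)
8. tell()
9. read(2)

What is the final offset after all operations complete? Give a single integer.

Answer: 25

Derivation:
After 1 (seek(+2, CUR)): offset=2
After 2 (read(4)): returned '8THN', offset=6
After 3 (seek(16, SET)): offset=16
After 4 (read(7)): returned 'Y4OL2C8', offset=23
After 5 (read(7)): returned 'NI', offset=25
After 6 (tell()): offset=25
After 7 (seek(24, SET)): offset=24
After 8 (tell()): offset=24
After 9 (read(2)): returned 'I', offset=25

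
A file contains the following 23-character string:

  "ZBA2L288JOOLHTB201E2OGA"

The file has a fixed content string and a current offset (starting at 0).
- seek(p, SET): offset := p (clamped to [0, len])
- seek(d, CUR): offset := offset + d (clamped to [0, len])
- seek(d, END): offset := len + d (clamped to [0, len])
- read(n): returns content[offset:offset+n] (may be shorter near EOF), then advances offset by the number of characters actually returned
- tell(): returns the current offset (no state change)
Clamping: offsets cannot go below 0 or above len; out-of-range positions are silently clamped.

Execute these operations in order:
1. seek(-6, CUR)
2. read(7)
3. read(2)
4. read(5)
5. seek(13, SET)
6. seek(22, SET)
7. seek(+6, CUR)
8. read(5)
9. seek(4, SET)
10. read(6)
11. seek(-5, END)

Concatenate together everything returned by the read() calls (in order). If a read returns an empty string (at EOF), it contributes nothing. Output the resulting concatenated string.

After 1 (seek(-6, CUR)): offset=0
After 2 (read(7)): returned 'ZBA2L28', offset=7
After 3 (read(2)): returned '8J', offset=9
After 4 (read(5)): returned 'OOLHT', offset=14
After 5 (seek(13, SET)): offset=13
After 6 (seek(22, SET)): offset=22
After 7 (seek(+6, CUR)): offset=23
After 8 (read(5)): returned '', offset=23
After 9 (seek(4, SET)): offset=4
After 10 (read(6)): returned 'L288JO', offset=10
After 11 (seek(-5, END)): offset=18

Answer: ZBA2L288JOOLHTL288JO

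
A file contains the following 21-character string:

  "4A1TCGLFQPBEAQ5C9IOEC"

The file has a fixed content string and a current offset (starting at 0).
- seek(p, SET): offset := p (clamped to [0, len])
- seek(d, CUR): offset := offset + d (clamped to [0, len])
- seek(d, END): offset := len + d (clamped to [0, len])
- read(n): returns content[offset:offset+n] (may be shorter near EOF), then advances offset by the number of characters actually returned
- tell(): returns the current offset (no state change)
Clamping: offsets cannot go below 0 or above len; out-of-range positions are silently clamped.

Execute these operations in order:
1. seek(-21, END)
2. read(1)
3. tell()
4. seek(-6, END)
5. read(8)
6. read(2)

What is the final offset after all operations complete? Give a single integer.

After 1 (seek(-21, END)): offset=0
After 2 (read(1)): returned '4', offset=1
After 3 (tell()): offset=1
After 4 (seek(-6, END)): offset=15
After 5 (read(8)): returned 'C9IOEC', offset=21
After 6 (read(2)): returned '', offset=21

Answer: 21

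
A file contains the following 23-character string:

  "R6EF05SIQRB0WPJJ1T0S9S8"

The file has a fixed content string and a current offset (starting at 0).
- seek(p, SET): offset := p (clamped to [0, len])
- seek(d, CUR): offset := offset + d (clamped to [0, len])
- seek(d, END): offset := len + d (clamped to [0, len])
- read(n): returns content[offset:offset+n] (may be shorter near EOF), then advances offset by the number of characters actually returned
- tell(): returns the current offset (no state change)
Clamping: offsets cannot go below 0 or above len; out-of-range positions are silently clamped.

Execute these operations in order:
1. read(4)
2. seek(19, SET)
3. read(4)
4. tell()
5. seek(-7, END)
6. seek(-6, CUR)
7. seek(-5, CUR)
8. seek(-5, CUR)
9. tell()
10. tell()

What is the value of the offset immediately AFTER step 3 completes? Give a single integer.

After 1 (read(4)): returned 'R6EF', offset=4
After 2 (seek(19, SET)): offset=19
After 3 (read(4)): returned 'S9S8', offset=23

Answer: 23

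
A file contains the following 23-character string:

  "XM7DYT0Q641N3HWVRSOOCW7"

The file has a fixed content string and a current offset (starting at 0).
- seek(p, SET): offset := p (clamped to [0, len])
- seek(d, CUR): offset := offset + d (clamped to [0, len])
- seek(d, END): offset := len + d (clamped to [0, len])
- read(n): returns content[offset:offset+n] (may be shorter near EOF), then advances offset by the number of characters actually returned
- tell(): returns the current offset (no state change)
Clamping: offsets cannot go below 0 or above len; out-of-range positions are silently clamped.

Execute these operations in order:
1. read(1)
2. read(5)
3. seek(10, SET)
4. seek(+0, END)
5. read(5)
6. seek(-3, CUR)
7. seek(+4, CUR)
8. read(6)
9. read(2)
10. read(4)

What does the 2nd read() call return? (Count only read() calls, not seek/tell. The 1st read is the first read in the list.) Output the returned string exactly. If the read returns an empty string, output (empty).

Answer: M7DYT

Derivation:
After 1 (read(1)): returned 'X', offset=1
After 2 (read(5)): returned 'M7DYT', offset=6
After 3 (seek(10, SET)): offset=10
After 4 (seek(+0, END)): offset=23
After 5 (read(5)): returned '', offset=23
After 6 (seek(-3, CUR)): offset=20
After 7 (seek(+4, CUR)): offset=23
After 8 (read(6)): returned '', offset=23
After 9 (read(2)): returned '', offset=23
After 10 (read(4)): returned '', offset=23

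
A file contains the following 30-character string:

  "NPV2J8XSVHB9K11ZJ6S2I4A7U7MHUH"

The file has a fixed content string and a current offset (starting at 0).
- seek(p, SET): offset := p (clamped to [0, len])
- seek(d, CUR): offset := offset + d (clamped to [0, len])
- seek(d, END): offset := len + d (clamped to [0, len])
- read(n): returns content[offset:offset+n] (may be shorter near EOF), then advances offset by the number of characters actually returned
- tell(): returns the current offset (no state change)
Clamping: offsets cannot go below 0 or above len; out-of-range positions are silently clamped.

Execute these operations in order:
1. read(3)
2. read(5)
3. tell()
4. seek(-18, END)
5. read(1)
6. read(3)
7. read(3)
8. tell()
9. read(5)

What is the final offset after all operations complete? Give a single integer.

After 1 (read(3)): returned 'NPV', offset=3
After 2 (read(5)): returned '2J8XS', offset=8
After 3 (tell()): offset=8
After 4 (seek(-18, END)): offset=12
After 5 (read(1)): returned 'K', offset=13
After 6 (read(3)): returned '11Z', offset=16
After 7 (read(3)): returned 'J6S', offset=19
After 8 (tell()): offset=19
After 9 (read(5)): returned '2I4A7', offset=24

Answer: 24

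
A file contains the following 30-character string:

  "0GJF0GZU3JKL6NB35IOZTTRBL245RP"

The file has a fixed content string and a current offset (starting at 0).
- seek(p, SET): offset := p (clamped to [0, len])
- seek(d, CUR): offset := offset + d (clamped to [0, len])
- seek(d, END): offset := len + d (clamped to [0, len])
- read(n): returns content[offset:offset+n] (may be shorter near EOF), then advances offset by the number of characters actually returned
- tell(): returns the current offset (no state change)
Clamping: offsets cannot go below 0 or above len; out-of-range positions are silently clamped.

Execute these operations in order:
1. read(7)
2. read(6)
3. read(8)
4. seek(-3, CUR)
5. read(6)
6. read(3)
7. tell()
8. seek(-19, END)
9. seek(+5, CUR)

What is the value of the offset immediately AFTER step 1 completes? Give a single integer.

Answer: 7

Derivation:
After 1 (read(7)): returned '0GJF0GZ', offset=7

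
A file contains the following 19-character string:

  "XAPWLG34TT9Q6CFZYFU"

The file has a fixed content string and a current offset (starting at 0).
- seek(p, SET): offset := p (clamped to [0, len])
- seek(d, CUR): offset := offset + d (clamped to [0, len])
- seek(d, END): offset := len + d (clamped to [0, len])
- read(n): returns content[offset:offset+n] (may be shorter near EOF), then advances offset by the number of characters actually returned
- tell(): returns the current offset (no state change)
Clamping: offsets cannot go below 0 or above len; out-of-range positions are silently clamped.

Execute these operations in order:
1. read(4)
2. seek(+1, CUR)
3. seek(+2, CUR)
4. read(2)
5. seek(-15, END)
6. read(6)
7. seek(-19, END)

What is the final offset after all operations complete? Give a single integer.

Answer: 0

Derivation:
After 1 (read(4)): returned 'XAPW', offset=4
After 2 (seek(+1, CUR)): offset=5
After 3 (seek(+2, CUR)): offset=7
After 4 (read(2)): returned '4T', offset=9
After 5 (seek(-15, END)): offset=4
After 6 (read(6)): returned 'LG34TT', offset=10
After 7 (seek(-19, END)): offset=0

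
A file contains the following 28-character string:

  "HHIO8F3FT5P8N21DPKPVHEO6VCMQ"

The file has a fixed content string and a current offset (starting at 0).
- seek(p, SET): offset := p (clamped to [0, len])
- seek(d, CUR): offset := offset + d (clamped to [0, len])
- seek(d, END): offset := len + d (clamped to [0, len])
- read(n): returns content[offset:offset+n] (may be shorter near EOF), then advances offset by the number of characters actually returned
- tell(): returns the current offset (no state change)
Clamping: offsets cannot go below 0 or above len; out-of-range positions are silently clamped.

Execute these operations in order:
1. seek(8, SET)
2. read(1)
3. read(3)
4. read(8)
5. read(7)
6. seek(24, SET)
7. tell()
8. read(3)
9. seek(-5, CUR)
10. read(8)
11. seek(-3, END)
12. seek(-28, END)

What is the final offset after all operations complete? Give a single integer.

Answer: 0

Derivation:
After 1 (seek(8, SET)): offset=8
After 2 (read(1)): returned 'T', offset=9
After 3 (read(3)): returned '5P8', offset=12
After 4 (read(8)): returned 'N21DPKPV', offset=20
After 5 (read(7)): returned 'HEO6VCM', offset=27
After 6 (seek(24, SET)): offset=24
After 7 (tell()): offset=24
After 8 (read(3)): returned 'VCM', offset=27
After 9 (seek(-5, CUR)): offset=22
After 10 (read(8)): returned 'O6VCMQ', offset=28
After 11 (seek(-3, END)): offset=25
After 12 (seek(-28, END)): offset=0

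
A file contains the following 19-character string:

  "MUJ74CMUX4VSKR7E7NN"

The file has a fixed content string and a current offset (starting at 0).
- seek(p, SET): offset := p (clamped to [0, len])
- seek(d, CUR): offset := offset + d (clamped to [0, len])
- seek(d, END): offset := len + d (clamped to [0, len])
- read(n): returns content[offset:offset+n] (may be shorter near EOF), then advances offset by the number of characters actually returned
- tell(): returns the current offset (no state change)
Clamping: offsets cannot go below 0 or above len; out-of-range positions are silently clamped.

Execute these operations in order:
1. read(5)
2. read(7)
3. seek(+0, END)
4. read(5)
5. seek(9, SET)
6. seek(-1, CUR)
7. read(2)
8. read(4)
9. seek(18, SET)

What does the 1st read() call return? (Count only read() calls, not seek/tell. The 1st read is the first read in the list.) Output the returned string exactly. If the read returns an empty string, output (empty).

After 1 (read(5)): returned 'MUJ74', offset=5
After 2 (read(7)): returned 'CMUX4VS', offset=12
After 3 (seek(+0, END)): offset=19
After 4 (read(5)): returned '', offset=19
After 5 (seek(9, SET)): offset=9
After 6 (seek(-1, CUR)): offset=8
After 7 (read(2)): returned 'X4', offset=10
After 8 (read(4)): returned 'VSKR', offset=14
After 9 (seek(18, SET)): offset=18

Answer: MUJ74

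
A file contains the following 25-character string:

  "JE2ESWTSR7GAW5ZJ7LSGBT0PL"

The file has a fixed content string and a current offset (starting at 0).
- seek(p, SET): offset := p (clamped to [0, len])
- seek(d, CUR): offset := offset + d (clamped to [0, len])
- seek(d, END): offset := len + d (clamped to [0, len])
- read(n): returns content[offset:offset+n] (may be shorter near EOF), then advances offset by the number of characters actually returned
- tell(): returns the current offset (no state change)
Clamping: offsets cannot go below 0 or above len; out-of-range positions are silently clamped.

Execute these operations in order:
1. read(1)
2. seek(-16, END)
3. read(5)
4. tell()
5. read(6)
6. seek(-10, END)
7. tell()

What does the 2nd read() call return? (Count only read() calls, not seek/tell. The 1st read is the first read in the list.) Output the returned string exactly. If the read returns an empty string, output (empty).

Answer: 7GAW5

Derivation:
After 1 (read(1)): returned 'J', offset=1
After 2 (seek(-16, END)): offset=9
After 3 (read(5)): returned '7GAW5', offset=14
After 4 (tell()): offset=14
After 5 (read(6)): returned 'ZJ7LSG', offset=20
After 6 (seek(-10, END)): offset=15
After 7 (tell()): offset=15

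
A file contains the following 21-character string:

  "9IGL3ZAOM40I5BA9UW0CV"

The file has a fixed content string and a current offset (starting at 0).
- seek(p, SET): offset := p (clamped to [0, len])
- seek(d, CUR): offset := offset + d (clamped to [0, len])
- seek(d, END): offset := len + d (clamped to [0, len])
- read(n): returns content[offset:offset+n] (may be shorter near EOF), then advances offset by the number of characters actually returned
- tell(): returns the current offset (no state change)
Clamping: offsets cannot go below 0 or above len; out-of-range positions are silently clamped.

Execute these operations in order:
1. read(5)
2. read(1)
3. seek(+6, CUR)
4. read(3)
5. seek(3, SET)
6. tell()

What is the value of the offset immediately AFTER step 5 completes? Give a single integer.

After 1 (read(5)): returned '9IGL3', offset=5
After 2 (read(1)): returned 'Z', offset=6
After 3 (seek(+6, CUR)): offset=12
After 4 (read(3)): returned '5BA', offset=15
After 5 (seek(3, SET)): offset=3

Answer: 3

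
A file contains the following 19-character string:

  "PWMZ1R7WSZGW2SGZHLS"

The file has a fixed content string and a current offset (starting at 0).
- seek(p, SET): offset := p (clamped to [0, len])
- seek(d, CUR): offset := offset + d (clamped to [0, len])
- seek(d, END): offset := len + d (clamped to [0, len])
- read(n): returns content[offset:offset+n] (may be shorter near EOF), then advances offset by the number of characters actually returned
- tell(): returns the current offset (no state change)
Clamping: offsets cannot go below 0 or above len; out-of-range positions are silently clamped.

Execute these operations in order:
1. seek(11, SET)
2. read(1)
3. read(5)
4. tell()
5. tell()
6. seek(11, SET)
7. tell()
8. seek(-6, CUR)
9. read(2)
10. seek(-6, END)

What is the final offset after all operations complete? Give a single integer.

After 1 (seek(11, SET)): offset=11
After 2 (read(1)): returned 'W', offset=12
After 3 (read(5)): returned '2SGZH', offset=17
After 4 (tell()): offset=17
After 5 (tell()): offset=17
After 6 (seek(11, SET)): offset=11
After 7 (tell()): offset=11
After 8 (seek(-6, CUR)): offset=5
After 9 (read(2)): returned 'R7', offset=7
After 10 (seek(-6, END)): offset=13

Answer: 13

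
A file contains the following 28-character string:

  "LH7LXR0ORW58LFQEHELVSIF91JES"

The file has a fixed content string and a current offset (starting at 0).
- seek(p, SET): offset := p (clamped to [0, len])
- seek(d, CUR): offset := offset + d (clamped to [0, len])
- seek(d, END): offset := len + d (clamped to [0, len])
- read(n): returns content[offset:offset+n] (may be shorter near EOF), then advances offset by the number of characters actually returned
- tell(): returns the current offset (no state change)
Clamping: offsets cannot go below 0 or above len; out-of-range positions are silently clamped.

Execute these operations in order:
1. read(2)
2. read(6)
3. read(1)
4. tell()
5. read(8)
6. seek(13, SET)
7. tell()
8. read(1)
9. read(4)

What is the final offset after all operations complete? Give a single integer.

Answer: 18

Derivation:
After 1 (read(2)): returned 'LH', offset=2
After 2 (read(6)): returned '7LXR0O', offset=8
After 3 (read(1)): returned 'R', offset=9
After 4 (tell()): offset=9
After 5 (read(8)): returned 'W58LFQEH', offset=17
After 6 (seek(13, SET)): offset=13
After 7 (tell()): offset=13
After 8 (read(1)): returned 'F', offset=14
After 9 (read(4)): returned 'QEHE', offset=18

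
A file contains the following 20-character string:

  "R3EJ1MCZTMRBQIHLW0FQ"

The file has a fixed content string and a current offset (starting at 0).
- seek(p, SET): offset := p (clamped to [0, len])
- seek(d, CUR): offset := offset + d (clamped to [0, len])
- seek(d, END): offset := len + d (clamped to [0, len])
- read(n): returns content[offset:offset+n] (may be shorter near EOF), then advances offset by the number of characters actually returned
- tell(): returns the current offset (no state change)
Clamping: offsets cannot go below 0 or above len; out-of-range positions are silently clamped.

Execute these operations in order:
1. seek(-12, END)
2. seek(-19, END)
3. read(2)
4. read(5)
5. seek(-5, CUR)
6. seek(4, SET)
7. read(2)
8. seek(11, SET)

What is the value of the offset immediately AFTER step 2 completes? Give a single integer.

Answer: 1

Derivation:
After 1 (seek(-12, END)): offset=8
After 2 (seek(-19, END)): offset=1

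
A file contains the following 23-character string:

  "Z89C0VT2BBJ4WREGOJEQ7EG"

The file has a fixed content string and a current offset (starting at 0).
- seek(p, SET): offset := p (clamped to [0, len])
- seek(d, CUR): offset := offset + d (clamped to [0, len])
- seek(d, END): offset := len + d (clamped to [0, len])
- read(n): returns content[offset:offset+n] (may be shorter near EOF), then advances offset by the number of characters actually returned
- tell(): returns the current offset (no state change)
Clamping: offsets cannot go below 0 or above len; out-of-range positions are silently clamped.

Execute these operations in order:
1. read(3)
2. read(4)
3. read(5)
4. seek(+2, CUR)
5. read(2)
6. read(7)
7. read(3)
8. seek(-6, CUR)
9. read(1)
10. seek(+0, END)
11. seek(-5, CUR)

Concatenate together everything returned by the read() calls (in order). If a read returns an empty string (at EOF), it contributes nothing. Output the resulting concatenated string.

After 1 (read(3)): returned 'Z89', offset=3
After 2 (read(4)): returned 'C0VT', offset=7
After 3 (read(5)): returned '2BBJ4', offset=12
After 4 (seek(+2, CUR)): offset=14
After 5 (read(2)): returned 'EG', offset=16
After 6 (read(7)): returned 'OJEQ7EG', offset=23
After 7 (read(3)): returned '', offset=23
After 8 (seek(-6, CUR)): offset=17
After 9 (read(1)): returned 'J', offset=18
After 10 (seek(+0, END)): offset=23
After 11 (seek(-5, CUR)): offset=18

Answer: Z89C0VT2BBJ4EGOJEQ7EGJ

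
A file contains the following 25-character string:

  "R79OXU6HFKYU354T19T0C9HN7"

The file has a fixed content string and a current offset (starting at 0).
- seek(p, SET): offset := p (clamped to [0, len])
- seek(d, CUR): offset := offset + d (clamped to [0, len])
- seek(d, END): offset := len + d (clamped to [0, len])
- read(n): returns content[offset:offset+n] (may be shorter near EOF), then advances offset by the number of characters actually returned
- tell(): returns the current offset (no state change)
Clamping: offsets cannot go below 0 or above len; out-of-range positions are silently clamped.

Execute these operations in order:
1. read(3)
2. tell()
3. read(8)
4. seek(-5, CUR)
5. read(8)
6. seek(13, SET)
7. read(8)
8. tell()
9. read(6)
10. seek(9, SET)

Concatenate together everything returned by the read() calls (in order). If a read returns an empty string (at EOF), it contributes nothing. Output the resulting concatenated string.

After 1 (read(3)): returned 'R79', offset=3
After 2 (tell()): offset=3
After 3 (read(8)): returned 'OXU6HFKY', offset=11
After 4 (seek(-5, CUR)): offset=6
After 5 (read(8)): returned '6HFKYU35', offset=14
After 6 (seek(13, SET)): offset=13
After 7 (read(8)): returned '54T19T0C', offset=21
After 8 (tell()): offset=21
After 9 (read(6)): returned '9HN7', offset=25
After 10 (seek(9, SET)): offset=9

Answer: R79OXU6HFKY6HFKYU3554T19T0C9HN7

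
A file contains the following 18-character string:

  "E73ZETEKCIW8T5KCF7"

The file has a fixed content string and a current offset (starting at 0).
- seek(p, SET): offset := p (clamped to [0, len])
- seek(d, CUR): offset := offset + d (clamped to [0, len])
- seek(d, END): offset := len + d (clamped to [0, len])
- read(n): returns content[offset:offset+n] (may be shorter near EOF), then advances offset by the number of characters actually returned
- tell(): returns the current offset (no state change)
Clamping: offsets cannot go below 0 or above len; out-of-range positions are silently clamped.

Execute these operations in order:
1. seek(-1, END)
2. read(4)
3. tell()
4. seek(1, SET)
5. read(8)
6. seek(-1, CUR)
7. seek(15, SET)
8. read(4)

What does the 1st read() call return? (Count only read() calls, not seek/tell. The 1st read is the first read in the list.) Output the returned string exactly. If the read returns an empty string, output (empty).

After 1 (seek(-1, END)): offset=17
After 2 (read(4)): returned '7', offset=18
After 3 (tell()): offset=18
After 4 (seek(1, SET)): offset=1
After 5 (read(8)): returned '73ZETEKC', offset=9
After 6 (seek(-1, CUR)): offset=8
After 7 (seek(15, SET)): offset=15
After 8 (read(4)): returned 'CF7', offset=18

Answer: 7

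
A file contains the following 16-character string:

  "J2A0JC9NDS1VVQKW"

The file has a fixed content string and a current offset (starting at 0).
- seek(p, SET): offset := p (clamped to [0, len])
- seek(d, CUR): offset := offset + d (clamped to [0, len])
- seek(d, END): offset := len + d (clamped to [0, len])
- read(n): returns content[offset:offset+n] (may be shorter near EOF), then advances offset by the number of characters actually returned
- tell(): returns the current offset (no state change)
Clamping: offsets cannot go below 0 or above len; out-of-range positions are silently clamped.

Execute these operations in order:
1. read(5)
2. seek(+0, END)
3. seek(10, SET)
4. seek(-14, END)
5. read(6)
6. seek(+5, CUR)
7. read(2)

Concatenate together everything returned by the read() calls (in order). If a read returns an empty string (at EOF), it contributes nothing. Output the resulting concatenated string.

After 1 (read(5)): returned 'J2A0J', offset=5
After 2 (seek(+0, END)): offset=16
After 3 (seek(10, SET)): offset=10
After 4 (seek(-14, END)): offset=2
After 5 (read(6)): returned 'A0JC9N', offset=8
After 6 (seek(+5, CUR)): offset=13
After 7 (read(2)): returned 'QK', offset=15

Answer: J2A0JA0JC9NQK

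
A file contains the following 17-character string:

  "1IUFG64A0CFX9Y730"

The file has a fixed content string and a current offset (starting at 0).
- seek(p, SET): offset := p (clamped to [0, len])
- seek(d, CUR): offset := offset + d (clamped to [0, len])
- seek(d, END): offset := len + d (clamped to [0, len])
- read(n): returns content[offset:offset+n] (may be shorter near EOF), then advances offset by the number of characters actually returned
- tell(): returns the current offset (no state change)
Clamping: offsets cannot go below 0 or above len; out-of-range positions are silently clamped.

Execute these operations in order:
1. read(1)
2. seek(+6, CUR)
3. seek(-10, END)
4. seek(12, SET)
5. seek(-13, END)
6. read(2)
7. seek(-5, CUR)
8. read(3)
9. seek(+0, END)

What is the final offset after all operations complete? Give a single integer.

After 1 (read(1)): returned '1', offset=1
After 2 (seek(+6, CUR)): offset=7
After 3 (seek(-10, END)): offset=7
After 4 (seek(12, SET)): offset=12
After 5 (seek(-13, END)): offset=4
After 6 (read(2)): returned 'G6', offset=6
After 7 (seek(-5, CUR)): offset=1
After 8 (read(3)): returned 'IUF', offset=4
After 9 (seek(+0, END)): offset=17

Answer: 17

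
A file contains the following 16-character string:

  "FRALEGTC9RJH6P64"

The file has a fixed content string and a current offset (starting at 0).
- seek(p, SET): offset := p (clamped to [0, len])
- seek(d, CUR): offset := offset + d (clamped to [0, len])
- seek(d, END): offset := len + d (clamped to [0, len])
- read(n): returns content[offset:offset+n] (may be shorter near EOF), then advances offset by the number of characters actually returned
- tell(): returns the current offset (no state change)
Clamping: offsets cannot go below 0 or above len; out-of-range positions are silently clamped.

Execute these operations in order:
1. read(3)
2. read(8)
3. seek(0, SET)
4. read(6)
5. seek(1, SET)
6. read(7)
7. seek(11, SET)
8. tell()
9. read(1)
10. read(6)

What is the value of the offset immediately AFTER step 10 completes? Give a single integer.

Answer: 16

Derivation:
After 1 (read(3)): returned 'FRA', offset=3
After 2 (read(8)): returned 'LEGTC9RJ', offset=11
After 3 (seek(0, SET)): offset=0
After 4 (read(6)): returned 'FRALEG', offset=6
After 5 (seek(1, SET)): offset=1
After 6 (read(7)): returned 'RALEGTC', offset=8
After 7 (seek(11, SET)): offset=11
After 8 (tell()): offset=11
After 9 (read(1)): returned 'H', offset=12
After 10 (read(6)): returned '6P64', offset=16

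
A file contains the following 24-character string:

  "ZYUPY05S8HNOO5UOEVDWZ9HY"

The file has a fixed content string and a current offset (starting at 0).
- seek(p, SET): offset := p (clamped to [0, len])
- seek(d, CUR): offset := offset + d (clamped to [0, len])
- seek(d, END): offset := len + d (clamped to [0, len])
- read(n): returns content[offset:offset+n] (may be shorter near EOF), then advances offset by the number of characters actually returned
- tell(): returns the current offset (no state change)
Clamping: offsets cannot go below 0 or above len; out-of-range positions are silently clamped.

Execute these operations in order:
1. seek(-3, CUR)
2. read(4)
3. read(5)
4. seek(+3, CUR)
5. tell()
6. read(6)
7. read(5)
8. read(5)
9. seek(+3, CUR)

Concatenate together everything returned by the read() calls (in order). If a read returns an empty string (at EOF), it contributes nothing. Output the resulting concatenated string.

Answer: ZYUPY05S8O5UOEVDWZ9HY

Derivation:
After 1 (seek(-3, CUR)): offset=0
After 2 (read(4)): returned 'ZYUP', offset=4
After 3 (read(5)): returned 'Y05S8', offset=9
After 4 (seek(+3, CUR)): offset=12
After 5 (tell()): offset=12
After 6 (read(6)): returned 'O5UOEV', offset=18
After 7 (read(5)): returned 'DWZ9H', offset=23
After 8 (read(5)): returned 'Y', offset=24
After 9 (seek(+3, CUR)): offset=24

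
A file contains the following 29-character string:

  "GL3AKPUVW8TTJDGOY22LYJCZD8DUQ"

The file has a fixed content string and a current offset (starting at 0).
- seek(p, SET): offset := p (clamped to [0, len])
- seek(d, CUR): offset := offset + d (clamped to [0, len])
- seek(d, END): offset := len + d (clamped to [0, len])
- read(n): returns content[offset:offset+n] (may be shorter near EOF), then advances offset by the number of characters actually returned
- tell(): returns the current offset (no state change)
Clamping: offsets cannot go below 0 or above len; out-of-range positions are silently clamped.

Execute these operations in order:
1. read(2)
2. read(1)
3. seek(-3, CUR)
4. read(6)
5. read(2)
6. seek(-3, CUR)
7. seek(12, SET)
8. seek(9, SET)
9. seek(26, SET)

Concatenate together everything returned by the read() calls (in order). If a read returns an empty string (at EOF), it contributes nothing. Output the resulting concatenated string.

After 1 (read(2)): returned 'GL', offset=2
After 2 (read(1)): returned '3', offset=3
After 3 (seek(-3, CUR)): offset=0
After 4 (read(6)): returned 'GL3AKP', offset=6
After 5 (read(2)): returned 'UV', offset=8
After 6 (seek(-3, CUR)): offset=5
After 7 (seek(12, SET)): offset=12
After 8 (seek(9, SET)): offset=9
After 9 (seek(26, SET)): offset=26

Answer: GL3GL3AKPUV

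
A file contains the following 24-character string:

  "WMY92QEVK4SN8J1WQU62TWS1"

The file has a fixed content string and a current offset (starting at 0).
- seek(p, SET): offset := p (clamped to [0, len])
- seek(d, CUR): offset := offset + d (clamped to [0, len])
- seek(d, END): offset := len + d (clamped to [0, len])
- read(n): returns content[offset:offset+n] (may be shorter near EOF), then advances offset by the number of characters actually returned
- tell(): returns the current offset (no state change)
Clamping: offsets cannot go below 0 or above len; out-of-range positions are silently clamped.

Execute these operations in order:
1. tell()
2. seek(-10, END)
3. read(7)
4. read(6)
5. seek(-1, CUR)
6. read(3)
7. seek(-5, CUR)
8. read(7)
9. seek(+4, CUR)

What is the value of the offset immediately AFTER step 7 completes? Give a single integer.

Answer: 19

Derivation:
After 1 (tell()): offset=0
After 2 (seek(-10, END)): offset=14
After 3 (read(7)): returned '1WQU62T', offset=21
After 4 (read(6)): returned 'WS1', offset=24
After 5 (seek(-1, CUR)): offset=23
After 6 (read(3)): returned '1', offset=24
After 7 (seek(-5, CUR)): offset=19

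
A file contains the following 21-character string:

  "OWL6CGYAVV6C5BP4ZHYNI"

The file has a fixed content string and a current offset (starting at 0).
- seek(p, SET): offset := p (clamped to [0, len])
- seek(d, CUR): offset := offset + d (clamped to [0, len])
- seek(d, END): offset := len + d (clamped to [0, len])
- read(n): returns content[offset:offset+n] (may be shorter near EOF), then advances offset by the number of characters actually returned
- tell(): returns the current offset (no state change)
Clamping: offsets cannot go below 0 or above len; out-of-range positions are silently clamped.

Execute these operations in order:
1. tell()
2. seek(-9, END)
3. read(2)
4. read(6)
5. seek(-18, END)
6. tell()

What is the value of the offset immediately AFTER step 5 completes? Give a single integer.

After 1 (tell()): offset=0
After 2 (seek(-9, END)): offset=12
After 3 (read(2)): returned '5B', offset=14
After 4 (read(6)): returned 'P4ZHYN', offset=20
After 5 (seek(-18, END)): offset=3

Answer: 3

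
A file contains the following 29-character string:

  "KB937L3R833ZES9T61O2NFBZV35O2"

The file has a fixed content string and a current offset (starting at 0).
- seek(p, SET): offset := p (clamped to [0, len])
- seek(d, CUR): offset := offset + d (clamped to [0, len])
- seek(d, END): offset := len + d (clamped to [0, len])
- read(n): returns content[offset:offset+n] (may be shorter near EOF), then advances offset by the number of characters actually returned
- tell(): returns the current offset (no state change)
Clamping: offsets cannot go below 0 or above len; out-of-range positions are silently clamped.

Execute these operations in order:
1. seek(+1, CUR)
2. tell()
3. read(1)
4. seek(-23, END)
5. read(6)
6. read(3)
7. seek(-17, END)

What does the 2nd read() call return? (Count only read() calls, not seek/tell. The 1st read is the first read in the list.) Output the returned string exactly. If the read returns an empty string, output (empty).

Answer: 3R833Z

Derivation:
After 1 (seek(+1, CUR)): offset=1
After 2 (tell()): offset=1
After 3 (read(1)): returned 'B', offset=2
After 4 (seek(-23, END)): offset=6
After 5 (read(6)): returned '3R833Z', offset=12
After 6 (read(3)): returned 'ES9', offset=15
After 7 (seek(-17, END)): offset=12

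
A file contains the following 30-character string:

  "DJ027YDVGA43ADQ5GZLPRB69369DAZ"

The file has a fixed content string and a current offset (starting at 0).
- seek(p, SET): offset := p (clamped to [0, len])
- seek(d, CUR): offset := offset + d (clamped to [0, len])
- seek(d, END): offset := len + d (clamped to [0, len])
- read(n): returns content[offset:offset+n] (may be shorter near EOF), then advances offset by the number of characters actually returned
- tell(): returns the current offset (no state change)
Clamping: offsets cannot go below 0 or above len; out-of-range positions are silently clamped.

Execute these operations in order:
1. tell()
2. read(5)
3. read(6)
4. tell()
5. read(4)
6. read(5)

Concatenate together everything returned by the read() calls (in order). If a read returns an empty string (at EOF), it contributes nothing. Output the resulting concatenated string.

After 1 (tell()): offset=0
After 2 (read(5)): returned 'DJ027', offset=5
After 3 (read(6)): returned 'YDVGA4', offset=11
After 4 (tell()): offset=11
After 5 (read(4)): returned '3ADQ', offset=15
After 6 (read(5)): returned '5GZLP', offset=20

Answer: DJ027YDVGA43ADQ5GZLP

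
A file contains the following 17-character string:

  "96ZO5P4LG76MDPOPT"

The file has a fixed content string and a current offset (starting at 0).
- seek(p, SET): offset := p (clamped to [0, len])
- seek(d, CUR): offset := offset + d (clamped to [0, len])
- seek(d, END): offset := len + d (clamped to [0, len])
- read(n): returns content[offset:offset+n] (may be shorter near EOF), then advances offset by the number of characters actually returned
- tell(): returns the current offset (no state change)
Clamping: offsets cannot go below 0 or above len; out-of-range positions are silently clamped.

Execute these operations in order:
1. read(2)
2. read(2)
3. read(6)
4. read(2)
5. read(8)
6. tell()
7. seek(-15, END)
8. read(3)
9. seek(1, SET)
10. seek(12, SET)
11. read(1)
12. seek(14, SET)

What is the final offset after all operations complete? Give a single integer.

After 1 (read(2)): returned '96', offset=2
After 2 (read(2)): returned 'ZO', offset=4
After 3 (read(6)): returned '5P4LG7', offset=10
After 4 (read(2)): returned '6M', offset=12
After 5 (read(8)): returned 'DPOPT', offset=17
After 6 (tell()): offset=17
After 7 (seek(-15, END)): offset=2
After 8 (read(3)): returned 'ZO5', offset=5
After 9 (seek(1, SET)): offset=1
After 10 (seek(12, SET)): offset=12
After 11 (read(1)): returned 'D', offset=13
After 12 (seek(14, SET)): offset=14

Answer: 14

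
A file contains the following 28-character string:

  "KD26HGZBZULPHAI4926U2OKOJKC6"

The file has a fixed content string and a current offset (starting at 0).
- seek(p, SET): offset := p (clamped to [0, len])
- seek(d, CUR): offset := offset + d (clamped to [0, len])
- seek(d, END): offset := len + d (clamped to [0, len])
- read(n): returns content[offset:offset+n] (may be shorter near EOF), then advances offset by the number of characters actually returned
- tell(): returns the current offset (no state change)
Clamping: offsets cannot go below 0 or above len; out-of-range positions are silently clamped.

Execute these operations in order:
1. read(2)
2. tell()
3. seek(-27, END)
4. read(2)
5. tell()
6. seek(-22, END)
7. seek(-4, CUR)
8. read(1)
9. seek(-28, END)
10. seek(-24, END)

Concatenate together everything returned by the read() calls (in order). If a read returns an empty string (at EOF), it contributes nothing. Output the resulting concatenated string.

Answer: KDD22

Derivation:
After 1 (read(2)): returned 'KD', offset=2
After 2 (tell()): offset=2
After 3 (seek(-27, END)): offset=1
After 4 (read(2)): returned 'D2', offset=3
After 5 (tell()): offset=3
After 6 (seek(-22, END)): offset=6
After 7 (seek(-4, CUR)): offset=2
After 8 (read(1)): returned '2', offset=3
After 9 (seek(-28, END)): offset=0
After 10 (seek(-24, END)): offset=4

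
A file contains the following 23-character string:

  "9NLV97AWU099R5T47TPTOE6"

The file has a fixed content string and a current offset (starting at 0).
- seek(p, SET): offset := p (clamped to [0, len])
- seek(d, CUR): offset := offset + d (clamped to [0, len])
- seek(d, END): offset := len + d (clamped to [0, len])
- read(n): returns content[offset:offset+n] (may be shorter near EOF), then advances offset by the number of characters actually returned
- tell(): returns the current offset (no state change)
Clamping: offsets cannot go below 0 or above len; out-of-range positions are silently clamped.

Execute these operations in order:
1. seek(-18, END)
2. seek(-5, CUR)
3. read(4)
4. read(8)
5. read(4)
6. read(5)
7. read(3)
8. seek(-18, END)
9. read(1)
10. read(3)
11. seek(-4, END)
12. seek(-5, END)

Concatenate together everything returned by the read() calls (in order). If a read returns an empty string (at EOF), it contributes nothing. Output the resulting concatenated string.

After 1 (seek(-18, END)): offset=5
After 2 (seek(-5, CUR)): offset=0
After 3 (read(4)): returned '9NLV', offset=4
After 4 (read(8)): returned '97AWU099', offset=12
After 5 (read(4)): returned 'R5T4', offset=16
After 6 (read(5)): returned '7TPTO', offset=21
After 7 (read(3)): returned 'E6', offset=23
After 8 (seek(-18, END)): offset=5
After 9 (read(1)): returned '7', offset=6
After 10 (read(3)): returned 'AWU', offset=9
After 11 (seek(-4, END)): offset=19
After 12 (seek(-5, END)): offset=18

Answer: 9NLV97AWU099R5T47TPTOE67AWU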